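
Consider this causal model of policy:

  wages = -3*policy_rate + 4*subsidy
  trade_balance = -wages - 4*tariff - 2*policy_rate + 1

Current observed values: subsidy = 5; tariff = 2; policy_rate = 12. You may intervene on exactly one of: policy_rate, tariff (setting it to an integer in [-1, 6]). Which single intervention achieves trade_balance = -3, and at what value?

Intervening on policy_rate: trade_balance = policy_rate - 27. Reaching -3 requires policy_rate = 24, outside [-1, 6].
Intervening on tariff: with other inputs at their observed values, trade_balance = -4*tariff - 7. Solving for -3 gives tariff = -1, within [-1, 6].

set tariff = -1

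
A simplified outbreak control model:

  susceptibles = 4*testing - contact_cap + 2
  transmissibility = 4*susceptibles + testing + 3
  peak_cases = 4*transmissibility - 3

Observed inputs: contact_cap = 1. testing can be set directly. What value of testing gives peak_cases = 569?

testing = 8

Substituting into the susceptibles equation gives susceptibles = 4*testing + 1.
Substituting into the transmissibility equation gives transmissibility = 17*testing + 7.
This gives peak_cases = 68*testing + 25.
Solve 68*testing + 25 = 569: testing = (569 - 25) / 68 = 8.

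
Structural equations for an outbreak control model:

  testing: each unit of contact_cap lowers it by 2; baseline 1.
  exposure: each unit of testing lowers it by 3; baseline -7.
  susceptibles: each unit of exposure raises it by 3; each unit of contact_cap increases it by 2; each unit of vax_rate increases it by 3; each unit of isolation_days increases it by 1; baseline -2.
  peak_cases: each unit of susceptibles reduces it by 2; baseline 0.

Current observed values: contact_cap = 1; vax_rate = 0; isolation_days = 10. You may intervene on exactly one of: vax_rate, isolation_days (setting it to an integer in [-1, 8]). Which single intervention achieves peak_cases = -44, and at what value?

set vax_rate = 8

Intervening on vax_rate: with other inputs at their observed values, peak_cases = -6*vax_rate + 4. Solving for -44 gives vax_rate = 8, within [-1, 8].
Intervening on isolation_days: peak_cases = -2*isolation_days + 24. Reaching -44 requires isolation_days = 34, outside [-1, 8].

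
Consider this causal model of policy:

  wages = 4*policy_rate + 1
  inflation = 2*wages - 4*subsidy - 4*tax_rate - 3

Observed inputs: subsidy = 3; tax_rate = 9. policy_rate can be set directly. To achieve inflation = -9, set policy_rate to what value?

policy_rate = 5

Substituting into the inflation equation gives inflation = 8*policy_rate - 49.
Solve 8*policy_rate - 49 = -9: policy_rate = (-9 + 49) / 8 = 5.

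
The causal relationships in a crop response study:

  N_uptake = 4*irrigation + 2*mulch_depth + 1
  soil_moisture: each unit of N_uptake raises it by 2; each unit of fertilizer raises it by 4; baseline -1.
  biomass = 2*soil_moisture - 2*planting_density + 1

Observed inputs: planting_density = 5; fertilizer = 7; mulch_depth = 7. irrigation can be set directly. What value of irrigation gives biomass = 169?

Substituting into the N_uptake equation gives N_uptake = 4*irrigation + 15.
soil_moisture becomes 8*irrigation + 57.
Substituting into the biomass equation gives biomass = 16*irrigation + 105.
Solve 16*irrigation + 105 = 169: irrigation = (169 - 105) / 16 = 4.

irrigation = 4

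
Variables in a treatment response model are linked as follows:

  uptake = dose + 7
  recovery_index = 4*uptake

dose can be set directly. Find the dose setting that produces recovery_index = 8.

Substituting into the recovery_index equation gives recovery_index = 4*dose + 28.
Solve 4*dose + 28 = 8: dose = (8 - 28) / 4 = -5.

dose = -5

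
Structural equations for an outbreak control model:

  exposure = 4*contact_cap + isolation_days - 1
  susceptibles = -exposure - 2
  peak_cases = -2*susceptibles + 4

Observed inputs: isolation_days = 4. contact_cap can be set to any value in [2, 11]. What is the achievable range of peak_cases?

30 to 102

Substituting into the exposure equation gives exposure = 4*contact_cap + 3.
Substituting into the susceptibles equation gives susceptibles = -4*contact_cap - 5.
So peak_cases = 8*contact_cap + 14.
Linear in contact_cap, so extremes are at the endpoints: contact_cap = 2 gives peak_cases = 30; contact_cap = 11 gives peak_cases = 102.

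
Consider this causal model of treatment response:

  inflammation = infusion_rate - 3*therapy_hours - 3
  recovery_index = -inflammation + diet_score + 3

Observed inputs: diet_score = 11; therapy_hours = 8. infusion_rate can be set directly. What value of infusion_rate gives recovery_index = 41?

Substituting into the inflammation equation gives inflammation = infusion_rate - 27.
Substituting into the recovery_index equation gives recovery_index = -infusion_rate + 41.
Solve -infusion_rate + 41 = 41: infusion_rate = (41 - 41) / -1 = 0.

infusion_rate = 0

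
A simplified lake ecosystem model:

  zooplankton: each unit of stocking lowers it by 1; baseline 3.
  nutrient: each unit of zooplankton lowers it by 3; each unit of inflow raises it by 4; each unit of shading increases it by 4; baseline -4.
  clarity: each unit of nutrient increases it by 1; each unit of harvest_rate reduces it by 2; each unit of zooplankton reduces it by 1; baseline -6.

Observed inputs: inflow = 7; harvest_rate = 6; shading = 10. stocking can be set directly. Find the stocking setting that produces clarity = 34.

stocking = 0

Substituting into the nutrient equation gives nutrient = 3*stocking + 55.
Substituting into the clarity equation gives clarity = 4*stocking + 34.
Solve 4*stocking + 34 = 34: stocking = (34 - 34) / 4 = 0.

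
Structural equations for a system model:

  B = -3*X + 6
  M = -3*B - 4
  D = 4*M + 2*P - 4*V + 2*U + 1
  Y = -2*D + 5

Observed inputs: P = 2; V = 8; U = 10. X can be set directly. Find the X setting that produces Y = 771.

X = -8

Substituting into the M equation gives M = 9*X - 22.
So D = 36*X - 95.
This gives Y = -72*X + 195.
Solve -72*X + 195 = 771: X = (771 - 195) / -72 = -8.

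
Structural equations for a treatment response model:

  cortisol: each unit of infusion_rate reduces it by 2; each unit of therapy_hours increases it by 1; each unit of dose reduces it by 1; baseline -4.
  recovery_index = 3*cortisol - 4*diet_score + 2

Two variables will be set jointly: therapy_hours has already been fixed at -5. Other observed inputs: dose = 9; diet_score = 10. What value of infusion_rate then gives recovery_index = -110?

infusion_rate = 3

With therapy_hours held at -5:
Substituting into the cortisol equation gives cortisol = -2*infusion_rate - 18.
Substituting into the recovery_index equation gives recovery_index = -6*infusion_rate - 92.
Solve -6*infusion_rate - 92 = -110: infusion_rate = (-110 + 92) / -6 = 3.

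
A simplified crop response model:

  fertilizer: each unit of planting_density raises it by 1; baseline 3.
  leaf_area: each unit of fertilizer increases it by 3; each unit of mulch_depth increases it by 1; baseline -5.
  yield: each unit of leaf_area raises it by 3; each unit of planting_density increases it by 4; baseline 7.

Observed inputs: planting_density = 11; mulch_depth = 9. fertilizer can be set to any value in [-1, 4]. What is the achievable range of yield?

54 to 99

Intervening on fertilizer fixes its value directly, overriding its dependence on planting_density.
Substituting into the leaf_area equation gives leaf_area = 3*fertilizer + 4.
So yield = 9*fertilizer + 63.
Linear in fertilizer, so extremes are at the endpoints: fertilizer = -1 gives yield = 54; fertilizer = 4 gives yield = 99.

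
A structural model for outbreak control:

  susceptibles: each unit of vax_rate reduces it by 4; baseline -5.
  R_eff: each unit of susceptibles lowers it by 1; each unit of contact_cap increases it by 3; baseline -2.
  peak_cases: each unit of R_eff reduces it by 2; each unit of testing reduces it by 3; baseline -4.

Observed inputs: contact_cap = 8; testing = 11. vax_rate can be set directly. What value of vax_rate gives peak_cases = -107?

Substituting into the R_eff equation gives R_eff = 4*vax_rate + 27.
So peak_cases = -8*vax_rate - 91.
Solve -8*vax_rate - 91 = -107: vax_rate = (-107 + 91) / -8 = 2.

vax_rate = 2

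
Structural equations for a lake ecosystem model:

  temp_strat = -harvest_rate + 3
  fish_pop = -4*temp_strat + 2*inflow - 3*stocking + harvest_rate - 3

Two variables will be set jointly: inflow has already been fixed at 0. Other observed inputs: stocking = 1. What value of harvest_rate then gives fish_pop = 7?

harvest_rate = 5

With inflow held at 0:
Substituting into the fish_pop equation gives fish_pop = 5*harvest_rate - 18.
Solve 5*harvest_rate - 18 = 7: harvest_rate = (7 + 18) / 5 = 5.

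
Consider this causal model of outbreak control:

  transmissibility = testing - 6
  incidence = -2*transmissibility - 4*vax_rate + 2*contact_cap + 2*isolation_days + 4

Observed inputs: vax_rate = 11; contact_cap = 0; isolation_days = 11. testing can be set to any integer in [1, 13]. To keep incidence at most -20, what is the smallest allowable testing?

testing = 7

Substituting into the incidence equation gives incidence = -2*testing - 6.
Require -2*testing - 6 ≤ -20, so testing ≥ 7.
The smallest integer in [1, 13] satisfying this is 7.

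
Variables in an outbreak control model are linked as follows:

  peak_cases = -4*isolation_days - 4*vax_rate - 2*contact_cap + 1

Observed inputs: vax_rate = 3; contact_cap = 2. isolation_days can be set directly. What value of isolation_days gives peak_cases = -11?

isolation_days = -1

Substituting into the peak_cases equation gives peak_cases = -4*isolation_days - 15.
Solve -4*isolation_days - 15 = -11: isolation_days = (-11 + 15) / -4 = -1.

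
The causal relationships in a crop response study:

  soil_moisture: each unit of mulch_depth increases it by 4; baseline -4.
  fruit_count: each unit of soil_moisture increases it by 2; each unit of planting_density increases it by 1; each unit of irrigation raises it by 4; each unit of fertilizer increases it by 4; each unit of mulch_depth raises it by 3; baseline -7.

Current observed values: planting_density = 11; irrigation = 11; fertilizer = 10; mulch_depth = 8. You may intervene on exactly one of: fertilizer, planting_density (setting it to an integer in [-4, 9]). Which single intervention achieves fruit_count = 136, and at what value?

set fertilizer = 2

Intervening on fertilizer: with other inputs at their observed values, fruit_count = 4*fertilizer + 128. Solving for 136 gives fertilizer = 2, within [-4, 9].
Intervening on planting_density: fruit_count = planting_density + 157. Reaching 136 requires planting_density = -21, outside [-4, 9].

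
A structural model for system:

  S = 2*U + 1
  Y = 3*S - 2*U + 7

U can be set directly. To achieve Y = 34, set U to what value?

U = 6

Substituting into the Y equation gives Y = 4*U + 10.
Solve 4*U + 10 = 34: U = (34 - 10) / 4 = 6.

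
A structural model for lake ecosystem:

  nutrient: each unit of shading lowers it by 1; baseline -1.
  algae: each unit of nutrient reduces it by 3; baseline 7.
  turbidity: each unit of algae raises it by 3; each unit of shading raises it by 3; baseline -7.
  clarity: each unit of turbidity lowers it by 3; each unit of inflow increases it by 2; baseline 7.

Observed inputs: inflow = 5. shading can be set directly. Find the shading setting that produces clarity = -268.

Substituting into the algae equation gives algae = 3*shading + 10.
This gives turbidity = 12*shading + 23.
This gives clarity = -36*shading - 52.
Solve -36*shading - 52 = -268: shading = (-268 + 52) / -36 = 6.

shading = 6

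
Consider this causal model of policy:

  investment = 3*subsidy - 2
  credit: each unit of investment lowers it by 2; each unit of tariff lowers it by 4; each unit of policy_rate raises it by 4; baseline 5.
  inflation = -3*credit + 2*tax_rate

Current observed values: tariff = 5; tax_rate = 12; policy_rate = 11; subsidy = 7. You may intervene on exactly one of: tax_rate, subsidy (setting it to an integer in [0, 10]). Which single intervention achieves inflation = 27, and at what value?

Intervening on tax_rate: with other inputs at their observed values, inflation = 2*tax_rate + 27. Solving for 27 gives tax_rate = 0, within [0, 10].
Intervening on subsidy: inflation = 18*subsidy - 75. Reaching 27 requires subsidy = 17/3, not an integer.

set tax_rate = 0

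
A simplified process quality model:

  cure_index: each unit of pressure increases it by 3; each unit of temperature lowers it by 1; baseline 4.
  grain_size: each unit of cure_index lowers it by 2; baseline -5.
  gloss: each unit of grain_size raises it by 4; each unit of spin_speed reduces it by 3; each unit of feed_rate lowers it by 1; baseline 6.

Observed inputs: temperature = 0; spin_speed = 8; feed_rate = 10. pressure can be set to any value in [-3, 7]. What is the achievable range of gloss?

-248 to -8

Substituting into the cure_index equation gives cure_index = 3*pressure + 4.
Substituting into the grain_size equation gives grain_size = -6*pressure - 13.
gloss becomes -24*pressure - 80.
Linear in pressure, so extremes are at the endpoints: pressure = -3 gives gloss = -8; pressure = 7 gives gloss = -248.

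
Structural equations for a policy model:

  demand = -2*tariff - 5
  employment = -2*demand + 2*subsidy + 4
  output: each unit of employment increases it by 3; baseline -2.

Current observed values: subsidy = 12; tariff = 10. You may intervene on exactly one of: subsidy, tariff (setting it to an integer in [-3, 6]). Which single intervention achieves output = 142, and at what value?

Intervening on subsidy: with other inputs at their observed values, output = 6*subsidy + 160. Solving for 142 gives subsidy = -3, within [-3, 6].
Intervening on tariff: output = 12*tariff + 112. Reaching 142 requires tariff = 5/2, not an integer.

set subsidy = -3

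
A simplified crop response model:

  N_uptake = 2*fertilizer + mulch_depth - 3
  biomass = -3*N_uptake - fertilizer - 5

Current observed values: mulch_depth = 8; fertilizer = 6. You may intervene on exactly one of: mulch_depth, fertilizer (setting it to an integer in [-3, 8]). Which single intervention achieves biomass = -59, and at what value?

Intervening on mulch_depth: with other inputs at their observed values, biomass = -3*mulch_depth - 38. Solving for -59 gives mulch_depth = 7, within [-3, 8].
Intervening on fertilizer: biomass = -7*fertilizer - 20. Reaching -59 requires fertilizer = 39/7, not an integer.

set mulch_depth = 7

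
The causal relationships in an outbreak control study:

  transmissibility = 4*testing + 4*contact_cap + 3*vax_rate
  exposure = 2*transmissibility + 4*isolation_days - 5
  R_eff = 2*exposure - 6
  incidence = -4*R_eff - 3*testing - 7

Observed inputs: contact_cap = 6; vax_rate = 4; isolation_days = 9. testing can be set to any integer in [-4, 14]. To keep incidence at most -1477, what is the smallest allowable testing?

Substituting into the transmissibility equation gives transmissibility = 4*testing + 36.
Substituting into the exposure equation gives exposure = 8*testing + 103.
R_eff becomes 16*testing + 200.
Substituting into the incidence equation gives incidence = -67*testing - 807.
Require -67*testing - 807 ≤ -1477, so testing ≥ 10.
The smallest integer in [-4, 14] satisfying this is 10.

testing = 10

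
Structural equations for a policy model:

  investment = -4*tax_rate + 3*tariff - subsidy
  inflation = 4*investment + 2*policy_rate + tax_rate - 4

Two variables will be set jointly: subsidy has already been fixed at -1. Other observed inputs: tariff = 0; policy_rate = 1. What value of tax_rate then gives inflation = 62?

With subsidy held at -1:
Substituting into the investment equation gives investment = -4*tax_rate + 1.
So inflation = -15*tax_rate + 2.
Solve -15*tax_rate + 2 = 62: tax_rate = (62 - 2) / -15 = -4.

tax_rate = -4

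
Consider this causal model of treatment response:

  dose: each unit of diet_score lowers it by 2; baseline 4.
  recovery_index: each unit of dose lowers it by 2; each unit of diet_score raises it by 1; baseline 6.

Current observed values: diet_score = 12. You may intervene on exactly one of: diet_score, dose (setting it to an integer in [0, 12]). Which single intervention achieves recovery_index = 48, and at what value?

Intervening on diet_score: with other inputs at their observed values, recovery_index = 5*diet_score - 2. Solving for 48 gives diet_score = 10, within [0, 12].
Intervening on dose: recovery_index = -2*dose + 18. Reaching 48 requires dose = -15, outside [0, 12].

set diet_score = 10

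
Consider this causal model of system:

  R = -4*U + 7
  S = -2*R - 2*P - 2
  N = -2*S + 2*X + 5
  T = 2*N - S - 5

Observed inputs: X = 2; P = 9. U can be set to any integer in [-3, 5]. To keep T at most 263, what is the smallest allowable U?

U = -2

Substituting into the S equation gives S = 8*U - 34.
N becomes -16*U + 77.
Substituting into the T equation gives T = -40*U + 183.
Require -40*U + 183 ≤ 263, so U ≥ -2.
The smallest integer in [-3, 5] satisfying this is -2.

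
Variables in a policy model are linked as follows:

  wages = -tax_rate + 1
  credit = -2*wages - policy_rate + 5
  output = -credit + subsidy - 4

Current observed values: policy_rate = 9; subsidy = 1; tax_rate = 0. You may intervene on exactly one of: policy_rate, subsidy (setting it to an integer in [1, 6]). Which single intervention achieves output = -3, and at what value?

Intervening on policy_rate: with other inputs at their observed values, output = policy_rate - 6. Solving for -3 gives policy_rate = 3, within [1, 6].
Intervening on subsidy: output = subsidy + 2. Reaching -3 requires subsidy = -5, outside [1, 6].

set policy_rate = 3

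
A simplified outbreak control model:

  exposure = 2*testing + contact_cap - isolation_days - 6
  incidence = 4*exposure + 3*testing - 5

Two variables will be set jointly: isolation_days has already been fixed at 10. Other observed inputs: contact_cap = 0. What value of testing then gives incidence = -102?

testing = -3

With isolation_days held at 10:
Substituting into the exposure equation gives exposure = 2*testing - 16.
Substituting into the incidence equation gives incidence = 11*testing - 69.
Solve 11*testing - 69 = -102: testing = (-102 + 69) / 11 = -3.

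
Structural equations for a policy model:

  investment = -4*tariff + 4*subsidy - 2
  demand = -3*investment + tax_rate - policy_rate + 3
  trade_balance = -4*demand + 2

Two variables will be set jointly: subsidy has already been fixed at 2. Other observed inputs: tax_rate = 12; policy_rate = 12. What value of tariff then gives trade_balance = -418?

With subsidy held at 2:
Substituting into the investment equation gives investment = -4*tariff + 6.
Substituting into the demand equation gives demand = 12*tariff - 15.
So trade_balance = -48*tariff + 62.
Solve -48*tariff + 62 = -418: tariff = (-418 - 62) / -48 = 10.

tariff = 10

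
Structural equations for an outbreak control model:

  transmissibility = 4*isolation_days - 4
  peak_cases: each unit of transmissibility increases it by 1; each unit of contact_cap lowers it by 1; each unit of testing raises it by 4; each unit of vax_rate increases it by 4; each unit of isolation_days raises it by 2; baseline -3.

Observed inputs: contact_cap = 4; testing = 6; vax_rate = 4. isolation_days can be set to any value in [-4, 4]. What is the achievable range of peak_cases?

5 to 53

Substituting into the peak_cases equation gives peak_cases = 6*isolation_days + 29.
Linear in isolation_days, so extremes are at the endpoints: isolation_days = -4 gives peak_cases = 5; isolation_days = 4 gives peak_cases = 53.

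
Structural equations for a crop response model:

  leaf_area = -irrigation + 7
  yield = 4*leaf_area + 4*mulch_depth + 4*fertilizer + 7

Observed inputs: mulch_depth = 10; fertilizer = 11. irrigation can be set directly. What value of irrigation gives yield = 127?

irrigation = -2

Substituting into the yield equation gives yield = -4*irrigation + 119.
Solve -4*irrigation + 119 = 127: irrigation = (127 - 119) / -4 = -2.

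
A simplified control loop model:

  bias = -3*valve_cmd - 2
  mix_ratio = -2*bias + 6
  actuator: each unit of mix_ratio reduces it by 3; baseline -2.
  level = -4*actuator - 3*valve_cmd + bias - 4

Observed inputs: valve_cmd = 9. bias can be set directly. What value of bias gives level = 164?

Intervening on bias fixes its value directly, overriding its dependence on valve_cmd.
Substituting into the actuator equation gives actuator = 6*bias - 20.
level becomes -23*bias + 49.
Solve -23*bias + 49 = 164: bias = (164 - 49) / -23 = -5.

bias = -5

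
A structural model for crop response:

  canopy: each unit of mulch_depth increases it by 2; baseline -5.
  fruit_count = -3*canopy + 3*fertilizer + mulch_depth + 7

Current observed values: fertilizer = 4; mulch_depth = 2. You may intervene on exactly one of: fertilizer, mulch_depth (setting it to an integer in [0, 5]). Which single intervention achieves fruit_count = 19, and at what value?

Intervening on fertilizer: fruit_count = 3*fertilizer + 12. Reaching 19 requires fertilizer = 7/3, not an integer.
Intervening on mulch_depth: with other inputs at their observed values, fruit_count = -5*mulch_depth + 34. Solving for 19 gives mulch_depth = 3, within [0, 5].

set mulch_depth = 3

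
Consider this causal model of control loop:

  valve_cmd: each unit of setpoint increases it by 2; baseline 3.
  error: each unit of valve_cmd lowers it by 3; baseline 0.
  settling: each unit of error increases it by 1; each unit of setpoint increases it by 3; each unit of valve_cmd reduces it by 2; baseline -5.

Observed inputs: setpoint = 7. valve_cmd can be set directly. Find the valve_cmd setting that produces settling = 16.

Intervening on valve_cmd fixes its value directly, overriding its dependence on setpoint.
Substituting into the settling equation gives settling = -5*valve_cmd + 16.
Solve -5*valve_cmd + 16 = 16: valve_cmd = (16 - 16) / -5 = 0.

valve_cmd = 0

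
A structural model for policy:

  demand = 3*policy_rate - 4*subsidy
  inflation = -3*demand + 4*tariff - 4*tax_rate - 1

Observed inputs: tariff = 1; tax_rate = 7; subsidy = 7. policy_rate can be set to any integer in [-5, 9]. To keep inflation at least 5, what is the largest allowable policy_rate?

policy_rate = 6

Substituting into the demand equation gives demand = 3*policy_rate - 28.
Substituting into the inflation equation gives inflation = -9*policy_rate + 59.
Require -9*policy_rate + 59 ≥ 5, so policy_rate ≤ 6.
The largest integer in [-5, 9] satisfying this is 6.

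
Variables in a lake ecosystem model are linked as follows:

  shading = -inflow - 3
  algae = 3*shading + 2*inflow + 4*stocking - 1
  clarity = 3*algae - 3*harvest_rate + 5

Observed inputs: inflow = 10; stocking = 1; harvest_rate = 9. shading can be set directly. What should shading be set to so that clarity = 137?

Intervening on shading fixes its value directly, overriding its dependence on inflow.
Substituting into the algae equation gives algae = 3*shading + 23.
Substituting into the clarity equation gives clarity = 9*shading + 47.
Solve 9*shading + 47 = 137: shading = (137 - 47) / 9 = 10.

shading = 10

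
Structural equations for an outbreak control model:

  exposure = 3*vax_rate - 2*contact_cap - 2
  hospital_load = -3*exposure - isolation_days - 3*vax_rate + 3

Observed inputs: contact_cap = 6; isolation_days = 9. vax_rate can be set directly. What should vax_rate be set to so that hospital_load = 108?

vax_rate = -6

Substituting into the exposure equation gives exposure = 3*vax_rate - 14.
Substituting into the hospital_load equation gives hospital_load = -12*vax_rate + 36.
Solve -12*vax_rate + 36 = 108: vax_rate = (108 - 36) / -12 = -6.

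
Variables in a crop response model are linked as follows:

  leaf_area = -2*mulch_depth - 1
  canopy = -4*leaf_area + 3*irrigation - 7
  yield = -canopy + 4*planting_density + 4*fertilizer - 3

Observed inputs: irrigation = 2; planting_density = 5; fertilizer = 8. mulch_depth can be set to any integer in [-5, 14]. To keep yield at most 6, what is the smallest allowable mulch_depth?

mulch_depth = 5

Substituting into the canopy equation gives canopy = 8*mulch_depth + 3.
So yield = -8*mulch_depth + 46.
Require -8*mulch_depth + 46 ≤ 6, so mulch_depth ≥ 5.
The smallest integer in [-5, 14] satisfying this is 5.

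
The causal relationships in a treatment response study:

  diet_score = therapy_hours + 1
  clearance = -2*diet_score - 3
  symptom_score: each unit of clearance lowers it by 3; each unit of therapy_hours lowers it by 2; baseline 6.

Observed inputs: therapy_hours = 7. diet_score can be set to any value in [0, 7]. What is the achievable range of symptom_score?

1 to 43

Intervening on diet_score fixes its value directly, overriding its dependence on therapy_hours.
Substituting into the symptom_score equation gives symptom_score = 6*diet_score + 1.
Linear in diet_score, so extremes are at the endpoints: diet_score = 0 gives symptom_score = 1; diet_score = 7 gives symptom_score = 43.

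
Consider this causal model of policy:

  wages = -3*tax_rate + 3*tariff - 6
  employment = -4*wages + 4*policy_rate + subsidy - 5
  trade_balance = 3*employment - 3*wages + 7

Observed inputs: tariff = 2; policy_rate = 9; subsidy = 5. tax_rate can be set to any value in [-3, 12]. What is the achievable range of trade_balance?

-20 to 655

Substituting into the wages equation gives wages = -3*tax_rate.
Substituting into the employment equation gives employment = 12*tax_rate + 36.
Substituting into the trade_balance equation gives trade_balance = 45*tax_rate + 115.
Linear in tax_rate, so extremes are at the endpoints: tax_rate = -3 gives trade_balance = -20; tax_rate = 12 gives trade_balance = 655.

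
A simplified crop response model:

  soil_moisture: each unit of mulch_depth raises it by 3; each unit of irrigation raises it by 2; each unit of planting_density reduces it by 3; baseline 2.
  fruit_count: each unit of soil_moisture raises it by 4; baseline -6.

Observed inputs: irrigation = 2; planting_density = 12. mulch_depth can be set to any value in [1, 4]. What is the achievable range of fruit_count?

Substituting into the soil_moisture equation gives soil_moisture = 3*mulch_depth - 30.
This gives fruit_count = 12*mulch_depth - 126.
Linear in mulch_depth, so extremes are at the endpoints: mulch_depth = 1 gives fruit_count = -114; mulch_depth = 4 gives fruit_count = -78.

-114 to -78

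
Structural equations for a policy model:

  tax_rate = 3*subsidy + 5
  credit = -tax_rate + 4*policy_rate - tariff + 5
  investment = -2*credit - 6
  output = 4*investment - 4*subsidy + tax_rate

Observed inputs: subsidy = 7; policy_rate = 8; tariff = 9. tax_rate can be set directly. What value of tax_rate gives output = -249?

Intervening on tax_rate fixes its value directly, overriding its dependence on subsidy.
Substituting into the credit equation gives credit = -tax_rate + 28.
Substituting into the investment equation gives investment = 2*tax_rate - 62.
Substituting into the output equation gives output = 9*tax_rate - 276.
Solve 9*tax_rate - 276 = -249: tax_rate = (-249 + 276) / 9 = 3.

tax_rate = 3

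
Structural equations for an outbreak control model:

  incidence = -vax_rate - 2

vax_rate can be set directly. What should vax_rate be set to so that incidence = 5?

Solve -vax_rate - 2 = 5: vax_rate = (5 + 2) / -1 = -7.

vax_rate = -7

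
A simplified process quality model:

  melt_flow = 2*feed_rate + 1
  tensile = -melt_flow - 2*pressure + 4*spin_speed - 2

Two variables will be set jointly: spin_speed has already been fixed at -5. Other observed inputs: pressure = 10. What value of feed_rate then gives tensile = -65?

feed_rate = 11

With spin_speed held at -5:
Substituting into the tensile equation gives tensile = -2*feed_rate - 43.
Solve -2*feed_rate - 43 = -65: feed_rate = (-65 + 43) / -2 = 11.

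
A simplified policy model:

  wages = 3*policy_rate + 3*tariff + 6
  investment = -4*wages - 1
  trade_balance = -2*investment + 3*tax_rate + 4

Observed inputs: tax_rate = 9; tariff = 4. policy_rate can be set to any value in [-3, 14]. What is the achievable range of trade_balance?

105 to 513

Substituting into the wages equation gives wages = 3*policy_rate + 18.
Substituting into the investment equation gives investment = -12*policy_rate - 73.
Substituting into the trade_balance equation gives trade_balance = 24*policy_rate + 177.
Linear in policy_rate, so extremes are at the endpoints: policy_rate = -3 gives trade_balance = 105; policy_rate = 14 gives trade_balance = 513.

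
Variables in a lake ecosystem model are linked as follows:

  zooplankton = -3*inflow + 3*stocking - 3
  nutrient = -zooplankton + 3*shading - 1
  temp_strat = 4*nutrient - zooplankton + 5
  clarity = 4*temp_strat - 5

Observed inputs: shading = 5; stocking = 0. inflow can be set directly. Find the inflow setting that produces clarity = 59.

Substituting into the zooplankton equation gives zooplankton = -3*inflow - 3.
Substituting into the nutrient equation gives nutrient = 3*inflow + 17.
This gives temp_strat = 15*inflow + 76.
Substituting into the clarity equation gives clarity = 60*inflow + 299.
Solve 60*inflow + 299 = 59: inflow = (59 - 299) / 60 = -4.

inflow = -4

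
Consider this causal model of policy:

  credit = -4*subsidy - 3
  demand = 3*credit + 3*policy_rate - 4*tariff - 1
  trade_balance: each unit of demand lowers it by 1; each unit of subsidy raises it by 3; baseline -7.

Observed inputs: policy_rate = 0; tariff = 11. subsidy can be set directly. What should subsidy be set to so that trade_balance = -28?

Substituting into the demand equation gives demand = -12*subsidy - 54.
Substituting into the trade_balance equation gives trade_balance = 15*subsidy + 47.
Solve 15*subsidy + 47 = -28: subsidy = (-28 - 47) / 15 = -5.

subsidy = -5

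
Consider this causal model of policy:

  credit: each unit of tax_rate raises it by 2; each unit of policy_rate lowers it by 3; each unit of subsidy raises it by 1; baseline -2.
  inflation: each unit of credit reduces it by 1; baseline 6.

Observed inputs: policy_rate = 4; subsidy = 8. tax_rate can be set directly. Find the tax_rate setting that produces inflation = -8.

Substituting into the credit equation gives credit = 2*tax_rate - 6.
This gives inflation = -2*tax_rate + 12.
Solve -2*tax_rate + 12 = -8: tax_rate = (-8 - 12) / -2 = 10.

tax_rate = 10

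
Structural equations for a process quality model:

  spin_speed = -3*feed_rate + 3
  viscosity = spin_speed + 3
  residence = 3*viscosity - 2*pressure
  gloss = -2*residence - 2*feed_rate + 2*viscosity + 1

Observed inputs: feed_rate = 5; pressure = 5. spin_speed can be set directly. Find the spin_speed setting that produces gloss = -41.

spin_speed = 10

Intervening on spin_speed fixes its value directly, overriding its dependence on feed_rate.
Substituting into the residence equation gives residence = 3*spin_speed - 1.
gloss becomes -4*spin_speed - 1.
Solve -4*spin_speed - 1 = -41: spin_speed = (-41 + 1) / -4 = 10.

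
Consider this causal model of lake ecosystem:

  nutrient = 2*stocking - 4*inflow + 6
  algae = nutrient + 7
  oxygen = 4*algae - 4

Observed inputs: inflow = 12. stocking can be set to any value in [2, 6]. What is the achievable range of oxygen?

Substituting into the nutrient equation gives nutrient = 2*stocking - 42.
Substituting into the algae equation gives algae = 2*stocking - 35.
Substituting into the oxygen equation gives oxygen = 8*stocking - 144.
Linear in stocking, so extremes are at the endpoints: stocking = 2 gives oxygen = -128; stocking = 6 gives oxygen = -96.

-128 to -96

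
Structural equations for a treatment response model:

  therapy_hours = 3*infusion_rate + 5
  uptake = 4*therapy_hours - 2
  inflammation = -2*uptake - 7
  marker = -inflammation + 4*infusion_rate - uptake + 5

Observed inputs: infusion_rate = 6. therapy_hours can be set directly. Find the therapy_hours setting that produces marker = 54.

Intervening on therapy_hours fixes its value directly, overriding its dependence on infusion_rate.
Substituting into the inflammation equation gives inflammation = -8*therapy_hours - 3.
So marker = 4*therapy_hours + 34.
Solve 4*therapy_hours + 34 = 54: therapy_hours = (54 - 34) / 4 = 5.

therapy_hours = 5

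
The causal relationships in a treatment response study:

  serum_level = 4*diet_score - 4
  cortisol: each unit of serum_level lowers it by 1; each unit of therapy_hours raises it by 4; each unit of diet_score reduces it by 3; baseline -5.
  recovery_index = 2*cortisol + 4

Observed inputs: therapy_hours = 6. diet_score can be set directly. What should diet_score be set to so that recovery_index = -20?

diet_score = 5

Substituting into the cortisol equation gives cortisol = -7*diet_score + 23.
Substituting into the recovery_index equation gives recovery_index = -14*diet_score + 50.
Solve -14*diet_score + 50 = -20: diet_score = (-20 - 50) / -14 = 5.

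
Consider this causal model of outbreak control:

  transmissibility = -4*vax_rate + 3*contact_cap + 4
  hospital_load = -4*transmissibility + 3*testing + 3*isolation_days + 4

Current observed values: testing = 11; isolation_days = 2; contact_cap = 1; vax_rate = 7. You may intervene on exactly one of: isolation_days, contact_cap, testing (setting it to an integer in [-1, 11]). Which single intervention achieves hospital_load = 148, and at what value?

set isolation_days = 9

Intervening on isolation_days: with other inputs at their observed values, hospital_load = 3*isolation_days + 121. Solving for 148 gives isolation_days = 9, within [-1, 11].
Intervening on contact_cap: hospital_load = -12*contact_cap + 139. Reaching 148 requires contact_cap = -3/4, not an integer.
Intervening on testing: hospital_load = 3*testing + 94. Reaching 148 requires testing = 18, outside [-1, 11].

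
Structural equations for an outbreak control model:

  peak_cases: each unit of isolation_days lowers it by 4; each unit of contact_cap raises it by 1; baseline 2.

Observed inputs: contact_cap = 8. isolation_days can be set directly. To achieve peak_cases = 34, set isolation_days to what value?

Substituting into the peak_cases equation gives peak_cases = -4*isolation_days + 10.
Solve -4*isolation_days + 10 = 34: isolation_days = (34 - 10) / -4 = -6.

isolation_days = -6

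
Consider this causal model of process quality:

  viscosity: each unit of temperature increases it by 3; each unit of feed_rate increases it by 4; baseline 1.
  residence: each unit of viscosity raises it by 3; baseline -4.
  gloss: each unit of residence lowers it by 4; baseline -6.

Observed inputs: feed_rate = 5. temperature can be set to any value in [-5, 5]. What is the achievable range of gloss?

-422 to -62

Substituting into the viscosity equation gives viscosity = 3*temperature + 21.
Substituting into the residence equation gives residence = 9*temperature + 59.
This gives gloss = -36*temperature - 242.
Linear in temperature, so extremes are at the endpoints: temperature = -5 gives gloss = -62; temperature = 5 gives gloss = -422.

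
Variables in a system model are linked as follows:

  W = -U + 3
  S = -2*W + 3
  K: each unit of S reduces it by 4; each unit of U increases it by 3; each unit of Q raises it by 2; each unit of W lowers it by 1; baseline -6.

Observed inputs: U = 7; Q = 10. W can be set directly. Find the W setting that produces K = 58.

Intervening on W fixes its value directly, overriding its dependence on U.
Substituting into the K equation gives K = 7*W + 23.
Solve 7*W + 23 = 58: W = (58 - 23) / 7 = 5.

W = 5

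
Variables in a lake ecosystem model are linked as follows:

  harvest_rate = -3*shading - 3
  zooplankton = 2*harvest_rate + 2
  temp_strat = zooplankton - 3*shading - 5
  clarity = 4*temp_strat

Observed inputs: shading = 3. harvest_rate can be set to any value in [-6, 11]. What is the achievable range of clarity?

-96 to 40

Intervening on harvest_rate fixes its value directly, overriding its dependence on shading.
Substituting into the temp_strat equation gives temp_strat = 2*harvest_rate - 12.
Substituting into the clarity equation gives clarity = 8*harvest_rate - 48.
Linear in harvest_rate, so extremes are at the endpoints: harvest_rate = -6 gives clarity = -96; harvest_rate = 11 gives clarity = 40.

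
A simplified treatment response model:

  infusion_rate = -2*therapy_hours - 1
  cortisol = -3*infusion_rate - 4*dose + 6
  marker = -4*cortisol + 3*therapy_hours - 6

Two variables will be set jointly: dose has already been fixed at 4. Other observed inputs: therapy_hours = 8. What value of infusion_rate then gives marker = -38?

With dose held at 4:
Intervening on infusion_rate fixes its value directly, overriding its dependence on therapy_hours.
Substituting into the cortisol equation gives cortisol = -3*infusion_rate - 10.
Substituting into the marker equation gives marker = 12*infusion_rate + 58.
Solve 12*infusion_rate + 58 = -38: infusion_rate = (-38 - 58) / 12 = -8.

infusion_rate = -8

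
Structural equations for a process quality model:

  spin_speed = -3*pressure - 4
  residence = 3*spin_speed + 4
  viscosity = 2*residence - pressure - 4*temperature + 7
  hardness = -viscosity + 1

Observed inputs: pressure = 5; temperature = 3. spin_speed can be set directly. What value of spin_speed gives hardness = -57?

spin_speed = 10

Intervening on spin_speed fixes its value directly, overriding its dependence on pressure.
Substituting into the viscosity equation gives viscosity = 6*spin_speed - 2.
Substituting into the hardness equation gives hardness = -6*spin_speed + 3.
Solve -6*spin_speed + 3 = -57: spin_speed = (-57 - 3) / -6 = 10.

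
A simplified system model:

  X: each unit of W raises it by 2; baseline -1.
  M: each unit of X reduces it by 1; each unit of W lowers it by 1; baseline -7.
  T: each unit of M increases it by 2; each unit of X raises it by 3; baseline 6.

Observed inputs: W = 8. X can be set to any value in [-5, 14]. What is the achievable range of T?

-29 to -10

Intervening on X fixes its value directly, overriding its dependence on W.
Substituting into the M equation gives M = -X - 15.
Substituting into the T equation gives T = X - 24.
Linear in X, so extremes are at the endpoints: X = -5 gives T = -29; X = 14 gives T = -10.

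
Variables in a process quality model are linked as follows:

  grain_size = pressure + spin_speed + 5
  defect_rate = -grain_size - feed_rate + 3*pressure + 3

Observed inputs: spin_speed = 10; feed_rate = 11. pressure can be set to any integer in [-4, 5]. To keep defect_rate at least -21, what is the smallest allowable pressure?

pressure = 1

Substituting into the grain_size equation gives grain_size = pressure + 15.
Substituting into the defect_rate equation gives defect_rate = 2*pressure - 23.
Require 2*pressure - 23 ≥ -21, so pressure ≥ 1.
The smallest integer in [-4, 5] satisfying this is 1.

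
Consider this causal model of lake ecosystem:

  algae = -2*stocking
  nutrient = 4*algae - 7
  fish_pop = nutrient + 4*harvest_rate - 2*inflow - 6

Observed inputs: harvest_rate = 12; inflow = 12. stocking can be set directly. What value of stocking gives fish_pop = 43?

Substituting into the nutrient equation gives nutrient = -8*stocking - 7.
So fish_pop = -8*stocking + 11.
Solve -8*stocking + 11 = 43: stocking = (43 - 11) / -8 = -4.

stocking = -4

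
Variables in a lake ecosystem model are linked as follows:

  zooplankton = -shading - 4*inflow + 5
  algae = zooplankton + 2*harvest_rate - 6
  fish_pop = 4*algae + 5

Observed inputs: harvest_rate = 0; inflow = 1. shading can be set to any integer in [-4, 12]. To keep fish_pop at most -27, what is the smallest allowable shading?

Substituting into the zooplankton equation gives zooplankton = -shading + 1.
algae becomes -shading - 5.
So fish_pop = -4*shading - 15.
Require -4*shading - 15 ≤ -27, so shading ≥ 3.
The smallest integer in [-4, 12] satisfying this is 3.

shading = 3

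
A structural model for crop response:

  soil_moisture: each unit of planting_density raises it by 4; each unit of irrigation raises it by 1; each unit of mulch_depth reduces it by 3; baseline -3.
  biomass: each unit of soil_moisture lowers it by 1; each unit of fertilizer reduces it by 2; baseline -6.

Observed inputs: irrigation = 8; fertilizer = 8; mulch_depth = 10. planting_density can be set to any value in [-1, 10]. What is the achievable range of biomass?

Substituting into the soil_moisture equation gives soil_moisture = 4*planting_density - 25.
Substituting into the biomass equation gives biomass = -4*planting_density + 3.
Linear in planting_density, so extremes are at the endpoints: planting_density = -1 gives biomass = 7; planting_density = 10 gives biomass = -37.

-37 to 7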